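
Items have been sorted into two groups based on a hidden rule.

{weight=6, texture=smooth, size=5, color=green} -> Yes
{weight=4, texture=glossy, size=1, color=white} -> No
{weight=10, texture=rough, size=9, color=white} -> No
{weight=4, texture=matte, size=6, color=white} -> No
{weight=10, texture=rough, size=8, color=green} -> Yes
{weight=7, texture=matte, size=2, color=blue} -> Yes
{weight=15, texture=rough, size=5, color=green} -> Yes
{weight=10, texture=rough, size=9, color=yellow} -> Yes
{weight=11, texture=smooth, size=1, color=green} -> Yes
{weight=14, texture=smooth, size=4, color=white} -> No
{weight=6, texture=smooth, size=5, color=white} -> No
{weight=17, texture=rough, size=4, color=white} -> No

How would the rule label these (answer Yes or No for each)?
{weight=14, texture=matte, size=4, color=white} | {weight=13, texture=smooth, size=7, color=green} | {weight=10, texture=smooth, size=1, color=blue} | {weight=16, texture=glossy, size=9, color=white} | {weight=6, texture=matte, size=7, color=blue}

No, Yes, Yes, No, Yes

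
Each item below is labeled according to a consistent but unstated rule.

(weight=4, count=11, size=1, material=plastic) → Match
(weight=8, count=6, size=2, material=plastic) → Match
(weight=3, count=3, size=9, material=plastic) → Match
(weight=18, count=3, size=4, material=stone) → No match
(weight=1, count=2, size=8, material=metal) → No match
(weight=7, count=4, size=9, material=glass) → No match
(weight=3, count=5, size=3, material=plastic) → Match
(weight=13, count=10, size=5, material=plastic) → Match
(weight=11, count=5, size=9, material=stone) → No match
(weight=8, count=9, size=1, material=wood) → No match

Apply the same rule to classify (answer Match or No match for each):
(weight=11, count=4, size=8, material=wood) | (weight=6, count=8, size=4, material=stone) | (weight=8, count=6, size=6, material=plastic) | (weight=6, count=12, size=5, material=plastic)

No match, No match, Match, Match

Rule: material is plastic. This holds for each 'Match' example and fails for each 'No match' one.
(weight=11, count=4, size=8, material=wood): No match (material is wood).
(weight=6, count=8, size=4, material=stone): No match (material is stone).
(weight=8, count=6, size=6, material=plastic): Match (material is plastic).
(weight=6, count=12, size=5, material=plastic): Match (material is plastic).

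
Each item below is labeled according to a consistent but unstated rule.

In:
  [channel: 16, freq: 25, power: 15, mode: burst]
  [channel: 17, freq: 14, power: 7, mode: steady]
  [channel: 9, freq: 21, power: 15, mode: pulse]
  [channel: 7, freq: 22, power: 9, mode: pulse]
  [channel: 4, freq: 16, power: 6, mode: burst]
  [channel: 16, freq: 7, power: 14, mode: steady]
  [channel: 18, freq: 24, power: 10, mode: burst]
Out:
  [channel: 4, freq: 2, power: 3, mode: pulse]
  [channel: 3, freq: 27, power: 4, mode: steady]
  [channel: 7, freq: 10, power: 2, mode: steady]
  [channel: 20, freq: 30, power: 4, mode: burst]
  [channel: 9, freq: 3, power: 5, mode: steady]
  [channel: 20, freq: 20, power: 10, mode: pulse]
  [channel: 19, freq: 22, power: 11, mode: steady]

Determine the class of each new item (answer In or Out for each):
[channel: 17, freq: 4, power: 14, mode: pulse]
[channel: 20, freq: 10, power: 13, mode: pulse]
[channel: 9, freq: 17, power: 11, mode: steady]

In, Out, In

The rule appears to be: power ≥ 6 AND channel ≤ 18.
[channel: 17, freq: 4, power: 14, mode: pulse]: power = 14, channel = 17 — qualifies, so In. [channel: 20, freq: 10, power: 13, mode: pulse]: power = 13, channel = 20 — lacks this property, so Out. [channel: 9, freq: 17, power: 11, mode: steady]: power = 11, channel = 9 — qualifies, so In.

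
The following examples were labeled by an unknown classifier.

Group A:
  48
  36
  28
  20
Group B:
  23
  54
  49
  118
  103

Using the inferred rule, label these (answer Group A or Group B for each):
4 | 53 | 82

Every 'Group A' example satisfies: multiple of 4. None of the 'Group B' examples do.

Group A, Group B, Group B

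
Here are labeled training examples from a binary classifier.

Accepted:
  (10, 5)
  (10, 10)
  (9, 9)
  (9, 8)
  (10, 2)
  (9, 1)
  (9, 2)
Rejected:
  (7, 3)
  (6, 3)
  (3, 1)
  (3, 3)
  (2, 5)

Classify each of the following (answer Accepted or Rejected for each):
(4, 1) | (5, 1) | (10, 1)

Rejected, Rejected, Accepted

The simplest hypothesis consistent with all the labels is: first ≥ 8.
(4, 1): Rejected (first 4). (5, 1): Rejected (first 5). (10, 1): Accepted (first 10).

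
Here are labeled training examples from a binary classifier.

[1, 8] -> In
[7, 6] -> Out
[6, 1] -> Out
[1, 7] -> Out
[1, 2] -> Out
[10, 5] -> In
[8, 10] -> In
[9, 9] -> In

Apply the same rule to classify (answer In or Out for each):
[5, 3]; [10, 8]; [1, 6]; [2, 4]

Out, In, Out, Out

The pattern is that an item is 'In' exactly when: max ≥ 8.
[5, 3]: max 5 — doesn't match, so Out. [10, 8]: max 10 — fits, so In. [1, 6]: max 6 — doesn't match, so Out. [2, 4]: max 4 — doesn't match, so Out.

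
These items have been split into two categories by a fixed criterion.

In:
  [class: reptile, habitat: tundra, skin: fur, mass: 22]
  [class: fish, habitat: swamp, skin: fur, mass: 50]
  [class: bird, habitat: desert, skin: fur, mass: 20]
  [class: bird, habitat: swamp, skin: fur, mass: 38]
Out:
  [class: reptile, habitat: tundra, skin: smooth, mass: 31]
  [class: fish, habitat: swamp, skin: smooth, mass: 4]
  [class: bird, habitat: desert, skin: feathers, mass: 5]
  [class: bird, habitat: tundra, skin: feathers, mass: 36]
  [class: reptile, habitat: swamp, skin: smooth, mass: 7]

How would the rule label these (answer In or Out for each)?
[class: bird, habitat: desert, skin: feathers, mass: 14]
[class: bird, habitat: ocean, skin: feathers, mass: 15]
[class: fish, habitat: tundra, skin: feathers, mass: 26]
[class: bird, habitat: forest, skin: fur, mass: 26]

Out, Out, Out, In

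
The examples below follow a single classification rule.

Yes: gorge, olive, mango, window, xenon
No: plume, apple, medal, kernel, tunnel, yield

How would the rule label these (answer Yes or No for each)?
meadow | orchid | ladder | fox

Yes, Yes, No, Yes

The distinguishing property — contains 'o' — holds for all the 'Yes' cases and none of the 'No' cases.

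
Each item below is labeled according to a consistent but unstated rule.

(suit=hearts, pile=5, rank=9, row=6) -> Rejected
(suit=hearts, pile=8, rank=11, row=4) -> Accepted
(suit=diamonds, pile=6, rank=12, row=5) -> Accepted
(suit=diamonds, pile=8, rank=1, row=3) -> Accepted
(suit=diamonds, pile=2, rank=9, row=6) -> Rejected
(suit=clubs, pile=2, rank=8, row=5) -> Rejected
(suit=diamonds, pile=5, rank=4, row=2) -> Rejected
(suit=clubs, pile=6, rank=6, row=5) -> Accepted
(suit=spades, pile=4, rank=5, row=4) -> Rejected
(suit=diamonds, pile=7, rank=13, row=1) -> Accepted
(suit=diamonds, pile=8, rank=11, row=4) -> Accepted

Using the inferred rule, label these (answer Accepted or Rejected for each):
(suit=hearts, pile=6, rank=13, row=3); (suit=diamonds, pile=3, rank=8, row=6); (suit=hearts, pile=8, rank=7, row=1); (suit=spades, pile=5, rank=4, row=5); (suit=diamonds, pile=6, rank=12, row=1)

The pattern is that an item is 'Accepted' exactly when: pile ≥ 6.

Accepted, Rejected, Accepted, Rejected, Accepted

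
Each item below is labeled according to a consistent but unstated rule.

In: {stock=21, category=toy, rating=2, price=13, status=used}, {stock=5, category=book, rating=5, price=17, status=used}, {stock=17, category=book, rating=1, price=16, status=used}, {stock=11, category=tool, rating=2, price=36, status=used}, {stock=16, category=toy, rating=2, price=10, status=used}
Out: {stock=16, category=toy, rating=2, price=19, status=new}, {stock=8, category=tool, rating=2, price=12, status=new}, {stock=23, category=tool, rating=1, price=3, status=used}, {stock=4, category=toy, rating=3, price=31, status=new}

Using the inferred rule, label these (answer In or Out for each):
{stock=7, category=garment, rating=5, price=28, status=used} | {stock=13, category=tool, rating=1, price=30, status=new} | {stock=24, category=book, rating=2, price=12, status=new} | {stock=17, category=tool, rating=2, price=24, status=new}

In, Out, Out, Out

The distinguishing property — status is used AND price ≥ 10 — holds for all the 'In' cases and none of the 'Out' cases.
In: {stock=7, category=garment, rating=5, price=28, status=used}, since status is used, price = 28. Out: {stock=13, category=tool, rating=1, price=30, status=new}, since status is new, price = 30. Out: {stock=24, category=book, rating=2, price=12, status=new}, since status is new, price = 12. Out: {stock=17, category=tool, rating=2, price=24, status=new}, since status is new, price = 24.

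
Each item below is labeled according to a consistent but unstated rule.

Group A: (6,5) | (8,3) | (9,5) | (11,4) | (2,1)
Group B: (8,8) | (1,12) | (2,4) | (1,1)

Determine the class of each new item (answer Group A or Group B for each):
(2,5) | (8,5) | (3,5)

Group B, Group A, Group B

The distinguishing property — first > second — holds for all the 'Group A' cases and none of the 'Group B' cases.
(2,5) — 2 < 5, hence Group B.
(8,5) — 8 > 5, hence Group A.
(3,5) — 3 < 5, hence Group B.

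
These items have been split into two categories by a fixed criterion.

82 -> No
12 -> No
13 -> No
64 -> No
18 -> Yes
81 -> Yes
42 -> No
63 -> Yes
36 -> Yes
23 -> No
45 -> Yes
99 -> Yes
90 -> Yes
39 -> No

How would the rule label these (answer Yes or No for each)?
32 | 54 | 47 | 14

Rule: multiple of 9. This holds for each 'Yes' example and fails for each 'No' one.

No, Yes, No, No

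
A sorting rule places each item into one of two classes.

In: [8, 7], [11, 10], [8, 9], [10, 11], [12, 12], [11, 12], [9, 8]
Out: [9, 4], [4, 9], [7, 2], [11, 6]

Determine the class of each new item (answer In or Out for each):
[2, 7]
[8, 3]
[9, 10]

Out, Out, In

The pattern is that an item is 'In' exactly when: min ≥ 7.
[2, 7]: Out (min 2). [8, 3]: Out (min 3). [9, 10]: In (min 9).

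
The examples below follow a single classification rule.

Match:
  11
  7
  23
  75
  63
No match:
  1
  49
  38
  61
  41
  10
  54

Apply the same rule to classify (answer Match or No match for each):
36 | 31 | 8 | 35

All 'Match' examples share one property — ≡ 3 (mod 4) — and every 'No match' example lacks it.
No match: 36, since 36 mod 4 = 0. Match: 31, since 31 mod 4 = 3. No match: 8, since 8 mod 4 = 0. Match: 35, since 35 mod 4 = 3.

No match, Match, No match, Match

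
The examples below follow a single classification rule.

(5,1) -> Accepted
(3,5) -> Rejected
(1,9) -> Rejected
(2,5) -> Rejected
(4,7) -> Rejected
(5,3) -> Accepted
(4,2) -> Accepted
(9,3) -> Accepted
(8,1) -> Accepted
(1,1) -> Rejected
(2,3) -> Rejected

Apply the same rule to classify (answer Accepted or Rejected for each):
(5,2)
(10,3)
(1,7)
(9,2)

Accepted, Accepted, Rejected, Accepted

The common property of the 'Accepted' items is: first > second. No 'Rejected' item has it.
(5,2): Accepted (5 > 2).
(10,3): Accepted (10 > 3).
(1,7): Rejected (1 < 7).
(9,2): Accepted (9 > 2).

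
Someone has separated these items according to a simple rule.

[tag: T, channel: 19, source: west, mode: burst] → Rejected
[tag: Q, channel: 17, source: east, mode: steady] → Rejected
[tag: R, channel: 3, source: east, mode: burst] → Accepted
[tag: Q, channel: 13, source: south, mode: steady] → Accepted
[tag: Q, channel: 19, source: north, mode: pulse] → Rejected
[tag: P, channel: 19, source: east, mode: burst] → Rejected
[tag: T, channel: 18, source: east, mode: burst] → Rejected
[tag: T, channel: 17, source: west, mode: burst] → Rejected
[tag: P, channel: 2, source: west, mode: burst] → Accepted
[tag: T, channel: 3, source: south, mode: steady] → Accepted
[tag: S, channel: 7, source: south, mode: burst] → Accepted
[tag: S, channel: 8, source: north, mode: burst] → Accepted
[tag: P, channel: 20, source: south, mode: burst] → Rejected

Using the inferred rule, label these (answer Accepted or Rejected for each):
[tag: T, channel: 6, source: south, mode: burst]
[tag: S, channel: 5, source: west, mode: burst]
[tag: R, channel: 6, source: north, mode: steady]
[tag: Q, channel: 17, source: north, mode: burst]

Accepted, Accepted, Accepted, Rejected

'Accepted' ⟺ channel ≤ 13.
Accepted: [tag: T, channel: 6, source: south, mode: burst], since channel = 6.
Accepted: [tag: S, channel: 5, source: west, mode: burst], since channel = 5.
Accepted: [tag: R, channel: 6, source: north, mode: steady], since channel = 6.
Rejected: [tag: Q, channel: 17, source: north, mode: burst], since channel = 17.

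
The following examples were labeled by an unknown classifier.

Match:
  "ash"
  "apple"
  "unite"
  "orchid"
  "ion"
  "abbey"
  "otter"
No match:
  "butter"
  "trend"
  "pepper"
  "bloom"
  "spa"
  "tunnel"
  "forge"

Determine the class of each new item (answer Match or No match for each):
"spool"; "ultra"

The pattern is that an item is 'Match' exactly when: starts with a vowel.
"spool": starts with 's', fails this test → No match. "ultra": starts with 'u', has this property → Match.

No match, Match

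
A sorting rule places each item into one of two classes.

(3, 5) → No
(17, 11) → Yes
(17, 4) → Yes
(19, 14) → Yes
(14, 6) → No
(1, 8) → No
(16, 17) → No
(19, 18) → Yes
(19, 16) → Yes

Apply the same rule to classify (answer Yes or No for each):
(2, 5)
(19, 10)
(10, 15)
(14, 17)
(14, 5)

No, Yes, No, No, No

One predicate separates the groups cleanly: first ≥ 17.
(2, 5): first 2 — fails this test, so No.
(19, 10): first 19 — passes, so Yes.
(10, 15): first 10 — fails this test, so No.
(14, 17): first 14 — fails this test, so No.
(14, 5): first 14 — fails this test, so No.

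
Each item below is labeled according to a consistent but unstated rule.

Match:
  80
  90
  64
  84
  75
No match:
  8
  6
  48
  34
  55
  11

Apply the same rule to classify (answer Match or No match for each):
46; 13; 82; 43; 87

The classifier is using: at least 64.

No match, No match, Match, No match, Match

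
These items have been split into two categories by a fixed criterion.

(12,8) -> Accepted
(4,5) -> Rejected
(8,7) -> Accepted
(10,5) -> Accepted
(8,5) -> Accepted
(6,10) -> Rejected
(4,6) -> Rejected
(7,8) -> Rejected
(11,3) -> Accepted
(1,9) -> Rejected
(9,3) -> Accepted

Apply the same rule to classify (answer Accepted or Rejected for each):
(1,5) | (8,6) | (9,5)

Rejected, Accepted, Accepted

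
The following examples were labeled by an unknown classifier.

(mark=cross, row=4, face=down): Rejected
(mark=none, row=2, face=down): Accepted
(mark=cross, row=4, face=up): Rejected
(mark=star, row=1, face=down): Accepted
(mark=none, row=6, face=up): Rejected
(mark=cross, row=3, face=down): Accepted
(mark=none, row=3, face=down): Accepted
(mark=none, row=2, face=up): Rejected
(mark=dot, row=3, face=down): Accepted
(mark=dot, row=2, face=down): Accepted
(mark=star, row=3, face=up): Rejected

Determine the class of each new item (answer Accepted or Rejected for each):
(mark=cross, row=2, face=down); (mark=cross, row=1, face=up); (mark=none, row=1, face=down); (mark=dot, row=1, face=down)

Accepted, Rejected, Accepted, Accepted

The common property of the 'Accepted' items is: face is down AND row ≤ 3. No 'Rejected' item has it.
(mark=cross, row=2, face=down): face is down, row = 2 — meets the rule, so Accepted. (mark=cross, row=1, face=up): face is up, row = 1 — fails the rule, so Rejected. (mark=none, row=1, face=down): face is down, row = 1 — meets the rule, so Accepted. (mark=dot, row=1, face=down): face is down, row = 1 — meets the rule, so Accepted.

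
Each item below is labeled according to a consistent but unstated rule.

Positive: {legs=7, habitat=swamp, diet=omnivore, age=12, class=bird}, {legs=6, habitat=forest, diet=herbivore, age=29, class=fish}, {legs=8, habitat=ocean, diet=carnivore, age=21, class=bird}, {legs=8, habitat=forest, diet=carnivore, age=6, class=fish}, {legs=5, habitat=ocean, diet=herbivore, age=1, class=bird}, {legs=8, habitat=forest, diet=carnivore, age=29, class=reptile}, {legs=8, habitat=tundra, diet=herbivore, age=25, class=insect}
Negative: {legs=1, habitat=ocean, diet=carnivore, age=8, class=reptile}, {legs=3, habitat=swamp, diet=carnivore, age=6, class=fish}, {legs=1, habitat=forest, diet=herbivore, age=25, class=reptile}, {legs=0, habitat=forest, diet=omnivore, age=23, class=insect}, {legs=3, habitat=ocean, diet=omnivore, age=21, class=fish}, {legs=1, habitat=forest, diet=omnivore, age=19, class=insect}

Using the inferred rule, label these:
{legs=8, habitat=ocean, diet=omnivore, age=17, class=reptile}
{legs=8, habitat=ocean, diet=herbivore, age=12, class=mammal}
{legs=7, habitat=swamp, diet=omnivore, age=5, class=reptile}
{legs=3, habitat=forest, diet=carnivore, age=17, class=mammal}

Positive, Positive, Positive, Negative

The distinguishing property — legs ≥ 5 — holds for all the 'Positive' cases and none of the 'Negative' cases.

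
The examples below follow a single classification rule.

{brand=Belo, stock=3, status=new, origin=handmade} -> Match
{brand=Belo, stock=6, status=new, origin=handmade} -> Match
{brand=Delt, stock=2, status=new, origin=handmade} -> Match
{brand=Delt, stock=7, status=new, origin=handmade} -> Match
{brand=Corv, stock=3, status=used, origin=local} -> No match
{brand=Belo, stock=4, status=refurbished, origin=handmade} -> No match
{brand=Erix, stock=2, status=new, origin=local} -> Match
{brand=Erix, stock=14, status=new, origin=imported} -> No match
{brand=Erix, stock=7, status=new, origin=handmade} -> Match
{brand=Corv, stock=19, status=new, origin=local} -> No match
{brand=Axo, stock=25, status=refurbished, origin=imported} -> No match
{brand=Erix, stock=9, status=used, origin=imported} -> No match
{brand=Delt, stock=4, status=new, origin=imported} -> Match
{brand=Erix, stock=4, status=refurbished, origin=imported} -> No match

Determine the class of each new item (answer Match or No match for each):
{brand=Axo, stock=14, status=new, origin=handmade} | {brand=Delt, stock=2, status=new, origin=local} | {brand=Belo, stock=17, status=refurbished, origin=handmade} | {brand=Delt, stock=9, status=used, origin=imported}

No match, Match, No match, No match

The pattern is that an item is 'Match' exactly when: status is new AND stock ≤ 7.
{brand=Axo, stock=14, status=new, origin=handmade}: status is new, stock = 14 — doesn't match, so No match. {brand=Delt, stock=2, status=new, origin=local}: status is new, stock = 2 — satisfies this, so Match. {brand=Belo, stock=17, status=refurbished, origin=handmade}: status is refurbished, stock = 17 — doesn't match, so No match. {brand=Delt, stock=9, status=used, origin=imported}: status is used, stock = 9 — doesn't match, so No match.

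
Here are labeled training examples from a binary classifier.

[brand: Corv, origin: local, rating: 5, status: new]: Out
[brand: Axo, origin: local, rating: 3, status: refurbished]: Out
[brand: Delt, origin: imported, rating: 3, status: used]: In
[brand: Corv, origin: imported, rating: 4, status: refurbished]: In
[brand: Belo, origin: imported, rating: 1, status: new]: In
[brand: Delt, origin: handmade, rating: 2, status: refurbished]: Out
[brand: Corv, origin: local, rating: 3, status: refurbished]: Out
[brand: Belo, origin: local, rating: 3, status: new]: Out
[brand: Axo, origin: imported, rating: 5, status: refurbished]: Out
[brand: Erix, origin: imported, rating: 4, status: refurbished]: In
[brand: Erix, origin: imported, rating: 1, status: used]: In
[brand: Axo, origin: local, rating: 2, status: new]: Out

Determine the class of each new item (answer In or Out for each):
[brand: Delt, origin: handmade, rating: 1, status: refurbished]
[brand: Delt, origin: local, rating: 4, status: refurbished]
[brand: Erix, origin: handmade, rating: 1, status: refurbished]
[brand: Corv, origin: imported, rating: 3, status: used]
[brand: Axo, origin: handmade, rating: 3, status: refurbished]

A rule that fits every label: origin is imported AND rating ≤ 4 — true of each 'In' example, false of each 'Out' one.
[brand: Delt, origin: handmade, rating: 1, status: refurbished]: Out (origin is handmade, rating = 1). [brand: Delt, origin: local, rating: 4, status: refurbished]: Out (origin is local, rating = 4). [brand: Erix, origin: handmade, rating: 1, status: refurbished]: Out (origin is handmade, rating = 1). [brand: Corv, origin: imported, rating: 3, status: used]: In (origin is imported, rating = 3). [brand: Axo, origin: handmade, rating: 3, status: refurbished]: Out (origin is handmade, rating = 3).

Out, Out, Out, In, Out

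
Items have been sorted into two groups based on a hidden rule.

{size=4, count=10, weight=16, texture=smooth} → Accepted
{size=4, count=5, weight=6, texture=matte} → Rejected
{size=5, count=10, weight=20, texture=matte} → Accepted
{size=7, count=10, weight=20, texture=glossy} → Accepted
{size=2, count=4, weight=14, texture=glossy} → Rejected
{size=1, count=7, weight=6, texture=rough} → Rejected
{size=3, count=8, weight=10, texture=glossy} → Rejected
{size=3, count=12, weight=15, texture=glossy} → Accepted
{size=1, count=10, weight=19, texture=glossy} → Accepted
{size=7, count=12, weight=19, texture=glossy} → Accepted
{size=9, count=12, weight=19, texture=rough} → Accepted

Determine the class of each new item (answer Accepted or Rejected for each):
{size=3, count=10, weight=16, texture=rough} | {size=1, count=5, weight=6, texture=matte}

All 'Accepted' examples share one property — count ≥ 10 — and every 'Rejected' example lacks it.

Accepted, Rejected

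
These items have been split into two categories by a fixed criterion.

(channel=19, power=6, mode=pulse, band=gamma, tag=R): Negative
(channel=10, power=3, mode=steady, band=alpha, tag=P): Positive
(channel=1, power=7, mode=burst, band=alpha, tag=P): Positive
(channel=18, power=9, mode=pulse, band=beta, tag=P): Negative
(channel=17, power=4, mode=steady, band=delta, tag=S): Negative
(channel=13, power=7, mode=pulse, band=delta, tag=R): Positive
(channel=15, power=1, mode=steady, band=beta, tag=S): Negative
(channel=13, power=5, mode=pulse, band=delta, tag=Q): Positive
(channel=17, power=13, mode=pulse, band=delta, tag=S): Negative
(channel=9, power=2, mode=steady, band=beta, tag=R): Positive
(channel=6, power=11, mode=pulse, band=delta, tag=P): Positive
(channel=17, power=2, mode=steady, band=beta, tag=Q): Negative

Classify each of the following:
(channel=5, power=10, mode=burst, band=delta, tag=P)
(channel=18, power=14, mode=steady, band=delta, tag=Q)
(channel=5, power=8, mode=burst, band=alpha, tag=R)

Positive, Negative, Positive

A rule that fits every label: channel ≤ 13 — true of each 'Positive' example, false of each 'Negative' one.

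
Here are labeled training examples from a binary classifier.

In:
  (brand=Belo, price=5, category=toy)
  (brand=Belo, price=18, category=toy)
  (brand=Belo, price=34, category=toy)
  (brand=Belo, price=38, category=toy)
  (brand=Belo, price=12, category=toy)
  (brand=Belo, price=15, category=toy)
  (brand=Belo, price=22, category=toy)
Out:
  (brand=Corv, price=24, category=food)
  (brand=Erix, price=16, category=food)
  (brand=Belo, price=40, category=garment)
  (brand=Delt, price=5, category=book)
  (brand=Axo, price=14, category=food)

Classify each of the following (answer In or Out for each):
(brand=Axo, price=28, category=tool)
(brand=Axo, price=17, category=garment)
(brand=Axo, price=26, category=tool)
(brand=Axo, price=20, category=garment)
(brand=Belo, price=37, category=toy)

Out, Out, Out, Out, In

One predicate separates the groups cleanly: category is toy.
(brand=Axo, price=28, category=tool) — category is tool, hence Out. (brand=Axo, price=17, category=garment) — category is garment, hence Out. (brand=Axo, price=26, category=tool) — category is tool, hence Out. (brand=Axo, price=20, category=garment) — category is garment, hence Out. (brand=Belo, price=37, category=toy) — category is toy, hence In.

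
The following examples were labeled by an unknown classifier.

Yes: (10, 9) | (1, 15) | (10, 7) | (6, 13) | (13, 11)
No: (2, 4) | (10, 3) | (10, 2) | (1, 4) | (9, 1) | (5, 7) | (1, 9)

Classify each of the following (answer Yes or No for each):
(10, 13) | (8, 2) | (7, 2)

Yes, No, No

'Yes' ⟺ sum ≥ 16.
(10, 13) → 10+13 = 23 → Yes.
(8, 2) → 8+2 = 10 → No.
(7, 2) → 7+2 = 9 → No.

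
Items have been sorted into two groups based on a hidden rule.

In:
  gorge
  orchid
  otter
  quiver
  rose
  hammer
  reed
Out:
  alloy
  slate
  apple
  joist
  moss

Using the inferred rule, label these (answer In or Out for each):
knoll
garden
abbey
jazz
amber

A rule that fits every label: contains 'r' — true of each 'In' example, false of each 'Out' one.
Out: knoll, since no 'r'. In: garden, since has 'r'. Out: abbey, since no 'r'. Out: jazz, since no 'r'. In: amber, since has 'r'.

Out, In, Out, Out, In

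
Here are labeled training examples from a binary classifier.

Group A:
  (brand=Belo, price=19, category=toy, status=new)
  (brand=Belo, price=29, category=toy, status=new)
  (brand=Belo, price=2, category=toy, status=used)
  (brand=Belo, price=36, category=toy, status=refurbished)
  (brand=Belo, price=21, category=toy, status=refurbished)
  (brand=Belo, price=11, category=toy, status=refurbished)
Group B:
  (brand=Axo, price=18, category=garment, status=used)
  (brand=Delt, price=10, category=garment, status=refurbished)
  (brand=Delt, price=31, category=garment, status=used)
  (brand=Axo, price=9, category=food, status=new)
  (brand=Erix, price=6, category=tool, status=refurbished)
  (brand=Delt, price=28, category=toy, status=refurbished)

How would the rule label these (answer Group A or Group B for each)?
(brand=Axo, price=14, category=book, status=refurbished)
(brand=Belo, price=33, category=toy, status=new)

Comparing the two groups points to one rule — brand is Belo.
(brand=Axo, price=14, category=book, status=refurbished): brand is Axo, doesn't qualify → Group B. (brand=Belo, price=33, category=toy, status=new): brand is Belo, qualifies → Group A.

Group B, Group A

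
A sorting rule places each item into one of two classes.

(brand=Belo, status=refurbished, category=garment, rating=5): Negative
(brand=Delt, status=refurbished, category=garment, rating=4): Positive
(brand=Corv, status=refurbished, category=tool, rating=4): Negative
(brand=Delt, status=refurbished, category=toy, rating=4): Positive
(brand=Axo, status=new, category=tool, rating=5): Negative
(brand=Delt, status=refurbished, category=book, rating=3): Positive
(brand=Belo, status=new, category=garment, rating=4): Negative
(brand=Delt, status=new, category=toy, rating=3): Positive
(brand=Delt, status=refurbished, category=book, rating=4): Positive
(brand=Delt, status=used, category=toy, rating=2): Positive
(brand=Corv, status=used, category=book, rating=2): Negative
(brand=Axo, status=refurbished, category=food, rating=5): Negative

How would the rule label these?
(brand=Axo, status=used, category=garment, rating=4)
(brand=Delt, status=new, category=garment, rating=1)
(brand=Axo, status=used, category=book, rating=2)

Negative, Positive, Negative

All 'Positive' examples share one property — brand is Delt — and every 'Negative' example lacks it.
(brand=Axo, status=used, category=garment, rating=4) — brand is Axo, hence Negative.
(brand=Delt, status=new, category=garment, rating=1) — brand is Delt, hence Positive.
(brand=Axo, status=used, category=book, rating=2) — brand is Axo, hence Negative.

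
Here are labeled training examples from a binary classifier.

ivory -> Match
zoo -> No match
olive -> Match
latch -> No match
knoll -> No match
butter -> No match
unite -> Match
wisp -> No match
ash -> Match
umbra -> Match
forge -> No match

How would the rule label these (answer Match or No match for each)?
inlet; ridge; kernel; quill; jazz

Looking at the examples, the only property every 'Match' case has and every 'No match' case lacks is: starts with a vowel.

Match, No match, No match, No match, No match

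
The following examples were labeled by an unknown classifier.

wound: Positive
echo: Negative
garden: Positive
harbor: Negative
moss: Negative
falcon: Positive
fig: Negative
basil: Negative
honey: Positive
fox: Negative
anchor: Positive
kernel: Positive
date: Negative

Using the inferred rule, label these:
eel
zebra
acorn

Negative, Negative, Positive

The simplest hypothesis consistent with all the labels is: contains 'n'.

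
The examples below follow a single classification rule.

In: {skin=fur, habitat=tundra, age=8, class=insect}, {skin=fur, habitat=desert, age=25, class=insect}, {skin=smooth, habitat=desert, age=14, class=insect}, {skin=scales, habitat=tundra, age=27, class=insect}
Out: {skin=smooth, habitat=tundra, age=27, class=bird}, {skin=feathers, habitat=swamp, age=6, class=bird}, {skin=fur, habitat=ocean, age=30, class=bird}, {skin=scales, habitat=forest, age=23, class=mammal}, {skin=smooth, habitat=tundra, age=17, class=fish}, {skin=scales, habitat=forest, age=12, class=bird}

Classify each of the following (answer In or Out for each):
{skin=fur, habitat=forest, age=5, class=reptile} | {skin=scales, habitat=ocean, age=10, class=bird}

Out, Out

Looking at the examples, the only property every 'In' case has and every 'Out' case lacks is: class is insect.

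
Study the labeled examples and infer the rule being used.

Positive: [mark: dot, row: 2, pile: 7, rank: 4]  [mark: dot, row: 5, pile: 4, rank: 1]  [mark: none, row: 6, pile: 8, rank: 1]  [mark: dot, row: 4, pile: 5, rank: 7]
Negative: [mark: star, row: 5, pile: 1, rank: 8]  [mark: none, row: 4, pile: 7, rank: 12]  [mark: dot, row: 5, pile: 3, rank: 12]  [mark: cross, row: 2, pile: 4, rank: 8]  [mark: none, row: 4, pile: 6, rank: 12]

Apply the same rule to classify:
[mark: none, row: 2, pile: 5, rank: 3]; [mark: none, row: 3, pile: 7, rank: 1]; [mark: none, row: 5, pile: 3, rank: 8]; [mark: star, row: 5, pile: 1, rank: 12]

Positive, Positive, Negative, Negative

Every 'Positive' example satisfies: rank ≤ 7. None of the 'Negative' examples do.
[mark: none, row: 2, pile: 5, rank: 3]: rank = 3 — checks out, so Positive. [mark: none, row: 3, pile: 7, rank: 1]: rank = 1 — checks out, so Positive. [mark: none, row: 5, pile: 3, rank: 8]: rank = 8 — doesn't qualify, so Negative. [mark: star, row: 5, pile: 1, rank: 12]: rank = 12 — doesn't qualify, so Negative.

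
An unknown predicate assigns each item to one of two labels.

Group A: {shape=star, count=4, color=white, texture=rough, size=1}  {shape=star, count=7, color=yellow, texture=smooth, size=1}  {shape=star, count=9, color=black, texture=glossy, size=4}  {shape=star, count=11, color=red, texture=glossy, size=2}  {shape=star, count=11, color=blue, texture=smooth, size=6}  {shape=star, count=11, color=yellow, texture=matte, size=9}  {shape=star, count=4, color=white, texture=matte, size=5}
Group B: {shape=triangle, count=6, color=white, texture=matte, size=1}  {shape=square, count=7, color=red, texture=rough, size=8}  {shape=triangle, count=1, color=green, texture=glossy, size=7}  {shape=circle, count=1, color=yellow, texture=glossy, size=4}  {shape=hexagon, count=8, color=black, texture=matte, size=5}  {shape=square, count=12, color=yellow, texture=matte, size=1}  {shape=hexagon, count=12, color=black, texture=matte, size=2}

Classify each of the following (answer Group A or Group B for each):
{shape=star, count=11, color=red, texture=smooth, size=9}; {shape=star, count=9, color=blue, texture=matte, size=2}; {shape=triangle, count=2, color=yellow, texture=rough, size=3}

One predicate separates the groups cleanly: shape is star.
{shape=star, count=11, color=red, texture=smooth, size=9} → shape is star → Group A.
{shape=star, count=9, color=blue, texture=matte, size=2} → shape is star → Group A.
{shape=triangle, count=2, color=yellow, texture=rough, size=3} → shape is triangle → Group B.

Group A, Group A, Group B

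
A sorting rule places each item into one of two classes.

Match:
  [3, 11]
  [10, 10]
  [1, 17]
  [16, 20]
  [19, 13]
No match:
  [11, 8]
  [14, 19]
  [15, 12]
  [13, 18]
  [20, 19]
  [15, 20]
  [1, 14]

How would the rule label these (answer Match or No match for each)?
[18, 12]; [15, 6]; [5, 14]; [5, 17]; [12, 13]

The rule appears to be: sum is even.
[18, 12]: Match (18+12 = 30).
[15, 6]: No match (15+6 = 21).
[5, 14]: No match (5+14 = 19).
[5, 17]: Match (5+17 = 22).
[12, 13]: No match (12+13 = 25).

Match, No match, No match, Match, No match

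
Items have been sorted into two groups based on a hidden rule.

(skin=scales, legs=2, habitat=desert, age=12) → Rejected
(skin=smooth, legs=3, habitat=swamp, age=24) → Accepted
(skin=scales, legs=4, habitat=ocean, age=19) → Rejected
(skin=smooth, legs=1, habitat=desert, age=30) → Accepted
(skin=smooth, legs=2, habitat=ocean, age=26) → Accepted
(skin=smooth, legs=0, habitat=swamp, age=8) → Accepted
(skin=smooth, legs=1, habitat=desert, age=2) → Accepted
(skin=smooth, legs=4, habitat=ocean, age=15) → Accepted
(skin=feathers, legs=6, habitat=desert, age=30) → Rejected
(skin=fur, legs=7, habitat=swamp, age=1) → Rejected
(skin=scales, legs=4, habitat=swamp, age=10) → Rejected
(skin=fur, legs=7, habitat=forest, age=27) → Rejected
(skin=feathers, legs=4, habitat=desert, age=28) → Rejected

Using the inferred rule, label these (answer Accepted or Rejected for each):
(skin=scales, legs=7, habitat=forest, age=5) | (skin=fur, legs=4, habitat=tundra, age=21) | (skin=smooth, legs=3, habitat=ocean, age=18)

Rule: skin is smooth. This holds for each 'Accepted' example and fails for each 'Rejected' one.
(skin=scales, legs=7, habitat=forest, age=5): skin is scales — lacks this property, so Rejected.
(skin=fur, legs=4, habitat=tundra, age=21): skin is fur — lacks this property, so Rejected.
(skin=smooth, legs=3, habitat=ocean, age=18): skin is smooth — fits, so Accepted.

Rejected, Rejected, Accepted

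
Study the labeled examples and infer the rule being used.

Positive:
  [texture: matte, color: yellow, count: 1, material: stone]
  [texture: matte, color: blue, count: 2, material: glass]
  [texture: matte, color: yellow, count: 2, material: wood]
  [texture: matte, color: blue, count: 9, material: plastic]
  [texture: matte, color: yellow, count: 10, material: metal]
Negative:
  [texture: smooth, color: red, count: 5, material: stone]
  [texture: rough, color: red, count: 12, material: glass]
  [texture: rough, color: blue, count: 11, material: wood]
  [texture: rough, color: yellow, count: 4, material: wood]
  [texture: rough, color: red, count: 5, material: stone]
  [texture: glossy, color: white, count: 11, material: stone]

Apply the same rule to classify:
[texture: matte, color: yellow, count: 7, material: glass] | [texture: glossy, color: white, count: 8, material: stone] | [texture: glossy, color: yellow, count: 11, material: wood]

Positive, Negative, Negative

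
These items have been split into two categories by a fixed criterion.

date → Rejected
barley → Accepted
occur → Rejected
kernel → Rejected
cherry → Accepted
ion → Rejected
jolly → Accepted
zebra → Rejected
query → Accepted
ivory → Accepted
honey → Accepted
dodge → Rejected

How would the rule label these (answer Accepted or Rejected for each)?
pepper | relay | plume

Rejected, Accepted, Rejected

The common property of the 'Accepted' items is: contains 'y'. No 'Rejected' item has it.
pepper — no 'y', hence Rejected.
relay — has 'y', hence Accepted.
plume — no 'y', hence Rejected.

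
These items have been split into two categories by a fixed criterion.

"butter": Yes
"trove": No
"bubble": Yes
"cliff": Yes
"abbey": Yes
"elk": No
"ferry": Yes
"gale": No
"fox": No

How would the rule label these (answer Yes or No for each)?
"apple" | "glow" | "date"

Yes, No, No

'Yes' ⟺ has a double letter.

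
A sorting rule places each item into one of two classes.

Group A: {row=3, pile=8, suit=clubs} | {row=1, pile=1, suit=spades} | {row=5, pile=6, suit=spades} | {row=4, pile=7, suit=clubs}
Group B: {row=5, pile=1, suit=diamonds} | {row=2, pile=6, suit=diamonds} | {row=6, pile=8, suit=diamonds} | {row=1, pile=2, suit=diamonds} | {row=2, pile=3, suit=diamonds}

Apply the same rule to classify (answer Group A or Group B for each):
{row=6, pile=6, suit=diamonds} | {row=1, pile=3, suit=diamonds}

Group B, Group B

Rule: suit is not diamonds. This holds for each 'Group A' example and fails for each 'Group B' one.
{row=6, pile=6, suit=diamonds}: Group B (suit is diamonds).
{row=1, pile=3, suit=diamonds}: Group B (suit is diamonds).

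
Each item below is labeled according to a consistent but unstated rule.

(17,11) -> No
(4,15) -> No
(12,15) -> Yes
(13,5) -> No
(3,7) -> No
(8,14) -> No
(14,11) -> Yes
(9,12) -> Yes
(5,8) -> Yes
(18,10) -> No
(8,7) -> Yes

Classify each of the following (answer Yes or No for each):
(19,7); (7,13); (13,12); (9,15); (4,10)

All 'Yes' examples share one property — |first − second| ≤ 3 — and every 'No' example lacks it.
(19,7) — |19−7| = 12, hence No. (7,13) — |7−13| = 6, hence No. (13,12) — |13−12| = 1, hence Yes. (9,15) — |9−15| = 6, hence No. (4,10) — |4−10| = 6, hence No.

No, No, Yes, No, No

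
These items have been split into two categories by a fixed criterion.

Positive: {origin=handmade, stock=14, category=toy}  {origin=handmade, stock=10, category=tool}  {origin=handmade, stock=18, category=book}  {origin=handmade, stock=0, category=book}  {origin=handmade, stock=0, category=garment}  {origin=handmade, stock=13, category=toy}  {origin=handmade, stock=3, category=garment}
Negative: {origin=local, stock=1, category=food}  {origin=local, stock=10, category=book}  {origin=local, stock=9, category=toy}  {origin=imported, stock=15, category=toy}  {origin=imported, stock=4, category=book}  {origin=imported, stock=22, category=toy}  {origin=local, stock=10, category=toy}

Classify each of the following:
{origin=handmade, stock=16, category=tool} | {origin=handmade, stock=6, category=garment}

Positive, Positive

The rule appears to be: origin is handmade.
{origin=handmade, stock=16, category=tool} — origin is handmade, hence Positive. {origin=handmade, stock=6, category=garment} — origin is handmade, hence Positive.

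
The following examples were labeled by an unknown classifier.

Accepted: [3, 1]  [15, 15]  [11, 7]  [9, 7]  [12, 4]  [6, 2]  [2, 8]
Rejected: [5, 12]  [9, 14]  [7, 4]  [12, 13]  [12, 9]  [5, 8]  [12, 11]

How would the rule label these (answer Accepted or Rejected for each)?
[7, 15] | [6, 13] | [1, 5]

Rule: sum is even. This holds for each 'Accepted' example and fails for each 'Rejected' one.
[7, 15]: Accepted (7+15 = 22). [6, 13]: Rejected (6+13 = 19). [1, 5]: Accepted (1+5 = 6).

Accepted, Rejected, Accepted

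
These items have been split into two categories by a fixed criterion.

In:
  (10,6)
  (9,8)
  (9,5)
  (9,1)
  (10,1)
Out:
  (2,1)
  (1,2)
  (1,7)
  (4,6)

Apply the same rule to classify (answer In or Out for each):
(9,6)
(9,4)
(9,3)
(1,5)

In, In, In, Out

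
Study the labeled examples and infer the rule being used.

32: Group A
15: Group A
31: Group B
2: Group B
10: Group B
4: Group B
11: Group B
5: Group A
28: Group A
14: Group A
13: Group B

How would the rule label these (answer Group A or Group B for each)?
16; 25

Group A, Group A

The classifier is using: digit sum ≥ 5.
16: digit sum 1+6 = 7, passes → Group A.
25: digit sum 2+5 = 7, passes → Group A.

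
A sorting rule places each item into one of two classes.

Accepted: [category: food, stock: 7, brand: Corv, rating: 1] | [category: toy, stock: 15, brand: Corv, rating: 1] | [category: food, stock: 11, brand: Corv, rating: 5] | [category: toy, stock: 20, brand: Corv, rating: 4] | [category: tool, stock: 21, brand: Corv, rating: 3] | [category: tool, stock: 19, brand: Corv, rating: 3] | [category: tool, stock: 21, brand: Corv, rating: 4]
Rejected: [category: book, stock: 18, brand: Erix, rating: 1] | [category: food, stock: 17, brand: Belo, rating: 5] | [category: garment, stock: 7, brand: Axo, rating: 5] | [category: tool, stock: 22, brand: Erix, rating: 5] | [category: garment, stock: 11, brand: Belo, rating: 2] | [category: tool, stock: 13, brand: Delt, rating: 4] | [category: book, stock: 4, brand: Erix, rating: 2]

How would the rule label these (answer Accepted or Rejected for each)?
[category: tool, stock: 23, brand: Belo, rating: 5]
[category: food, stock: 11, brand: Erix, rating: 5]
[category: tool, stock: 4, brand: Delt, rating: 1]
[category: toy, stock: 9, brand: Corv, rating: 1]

Rejected, Rejected, Rejected, Accepted

Checking candidate rules against both groups, what survives is: brand is Corv.
[category: tool, stock: 23, brand: Belo, rating: 5]: brand is Belo — fails the rule, so Rejected. [category: food, stock: 11, brand: Erix, rating: 5]: brand is Erix — fails the rule, so Rejected. [category: tool, stock: 4, brand: Delt, rating: 1]: brand is Delt — fails the rule, so Rejected. [category: toy, stock: 9, brand: Corv, rating: 1]: brand is Corv — fits, so Accepted.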